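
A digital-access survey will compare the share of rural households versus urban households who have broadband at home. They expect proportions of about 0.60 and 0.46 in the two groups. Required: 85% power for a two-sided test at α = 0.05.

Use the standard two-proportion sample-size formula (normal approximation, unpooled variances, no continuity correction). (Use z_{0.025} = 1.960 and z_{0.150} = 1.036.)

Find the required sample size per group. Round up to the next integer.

n = 224 per group

n = (z_{α/2} + z_β)² · [p₁(1−p₁) + p₂(1−p₂)] / (p₁ − p₂)²
  = (1.960 + 1.036)² · (0.60·0.40 + 0.46·0.54) / (0.14)²
  = (2.996)² · (0.2400 + 0.2484) / 0.0196
  = 8.9760 · 0.4884 / 0.0196
  = 223.67
Round up → n = 224 per group.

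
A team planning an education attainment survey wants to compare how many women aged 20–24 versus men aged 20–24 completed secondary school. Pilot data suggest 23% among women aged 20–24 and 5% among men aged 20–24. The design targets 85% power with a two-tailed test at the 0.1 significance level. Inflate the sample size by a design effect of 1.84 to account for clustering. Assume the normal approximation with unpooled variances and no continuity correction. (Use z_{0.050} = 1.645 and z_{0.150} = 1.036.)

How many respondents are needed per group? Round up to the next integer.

n = 92 per group

n = (z_{α/2} + z_β)² · [p₁(1−p₁) + p₂(1−p₂)] / (p₁ − p₂)²
  = (1.645 + 1.036)² · (0.23·0.77 + 0.05·0.95) / (0.18)²
  = (2.681)² · (0.1771 + 0.0475) / 0.0324
  = 7.1878 · 0.2246 / 0.0324
  = 49.83
Design effect: 1.84 × 49.83 = 91.68.
Round up → n = 92 per group.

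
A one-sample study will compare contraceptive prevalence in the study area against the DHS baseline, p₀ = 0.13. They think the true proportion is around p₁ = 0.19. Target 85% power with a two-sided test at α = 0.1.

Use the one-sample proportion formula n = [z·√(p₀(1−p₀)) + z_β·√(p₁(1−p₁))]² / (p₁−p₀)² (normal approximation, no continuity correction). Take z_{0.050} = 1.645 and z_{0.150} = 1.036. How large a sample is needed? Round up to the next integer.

n = [z_{α/2}·√(p₀q₀) + z_β·√(p₁q₁)]² / (p₁ − p₀)²
  = [1.645·√(0.13·0.87) + 1.036·√(0.19·0.81)]² / (0.06)²
  = [1.645·0.3363 + 1.036·0.3923]² / 0.0036
  = [0.9596]² / 0.0036
  = 255.81
Round up → n = 256.

n = 256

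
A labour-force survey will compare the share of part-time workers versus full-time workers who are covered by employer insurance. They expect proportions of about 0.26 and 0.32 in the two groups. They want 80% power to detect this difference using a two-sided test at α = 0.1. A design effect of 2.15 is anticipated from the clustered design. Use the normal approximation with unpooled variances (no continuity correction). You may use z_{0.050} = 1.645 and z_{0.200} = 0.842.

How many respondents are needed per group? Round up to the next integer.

n = 1515 per group

n = (z_{α/2} + z_β)² · [p₁(1−p₁) + p₂(1−p₂)] / (p₁ − p₂)²
  = (1.645 + 0.842)² · (0.26·0.74 + 0.32·0.68) / (-0.06)²
  = (2.487)² · (0.1924 + 0.2176) / 0.0036
  = 6.1852 · 0.4100 / 0.0036
  = 704.42
Design effect: 2.15 × 704.42 = 1514.51.
Round up → n = 1515 per group.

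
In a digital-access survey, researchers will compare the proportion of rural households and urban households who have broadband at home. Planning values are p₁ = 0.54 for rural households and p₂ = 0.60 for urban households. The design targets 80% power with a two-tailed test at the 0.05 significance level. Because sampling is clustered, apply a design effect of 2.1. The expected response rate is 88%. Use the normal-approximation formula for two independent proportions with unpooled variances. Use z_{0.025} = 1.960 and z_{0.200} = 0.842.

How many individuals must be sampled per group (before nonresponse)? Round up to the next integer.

n = (z_{α/2} + z_β)² · [p₁(1−p₁) + p₂(1−p₂)] / (p₁ − p₂)²
  = (1.960 + 0.842)² · (0.54·0.46 + 0.60·0.40) / (-0.06)²
  = (2.802)² · (0.2484 + 0.2400) / 0.0036
  = 7.8512 · 0.4884 / 0.0036
  = 1065.15
Design effect: 2.1 × 1065.15 = 2236.81.
Adjust for 88% response: 2236.81 / 0.88 = 2541.83.
Round up → n = 2542 per group.

n = 2542 per group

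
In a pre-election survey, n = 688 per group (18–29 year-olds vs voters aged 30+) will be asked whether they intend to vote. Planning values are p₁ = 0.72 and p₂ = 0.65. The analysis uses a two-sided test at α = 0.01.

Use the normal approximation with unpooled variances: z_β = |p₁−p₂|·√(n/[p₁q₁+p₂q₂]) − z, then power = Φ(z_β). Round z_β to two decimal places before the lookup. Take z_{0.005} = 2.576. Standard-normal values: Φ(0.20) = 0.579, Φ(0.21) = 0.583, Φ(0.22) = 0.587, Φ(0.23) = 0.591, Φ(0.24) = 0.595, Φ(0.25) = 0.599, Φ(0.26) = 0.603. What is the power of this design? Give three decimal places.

Power ≈ 0.591

z_β = |p₁−p₂|·√(n/[p₁q₁+p₂q₂]) − z_{α/2}
    = 0.07 · √(688/0.4291) − 2.576
    = 0.07 · 40.0419 − 2.576
    = 2.8029 − 2.576 = 0.2269 → 0.23
Power = Φ(0.23) = 0.591.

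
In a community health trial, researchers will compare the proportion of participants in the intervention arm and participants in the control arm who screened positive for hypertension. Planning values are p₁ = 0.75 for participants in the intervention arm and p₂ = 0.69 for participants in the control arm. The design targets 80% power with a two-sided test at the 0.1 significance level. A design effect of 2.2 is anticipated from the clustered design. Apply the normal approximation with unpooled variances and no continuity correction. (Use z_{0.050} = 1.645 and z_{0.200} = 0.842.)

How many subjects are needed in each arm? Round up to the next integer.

n = (z_{α/2} + z_β)² · [p₁(1−p₁) + p₂(1−p₂)] / (p₁ − p₂)²
  = (1.645 + 0.842)² · (0.75·0.25 + 0.69·0.31) / (0.06)²
  = (2.487)² · (0.1875 + 0.2139) / 0.0036
  = 6.1852 · 0.4014 / 0.0036
  = 689.65
Design effect: 2.2 × 689.65 = 1517.22.
Round up → n = 1518 per group.

n = 1518 per group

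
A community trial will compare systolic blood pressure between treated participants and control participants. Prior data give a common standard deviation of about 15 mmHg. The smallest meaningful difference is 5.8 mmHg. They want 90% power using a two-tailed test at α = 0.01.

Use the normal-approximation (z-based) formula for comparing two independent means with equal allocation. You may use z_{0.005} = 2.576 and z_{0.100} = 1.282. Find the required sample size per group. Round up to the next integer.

n = 200 per group

n = (z_{α/2} + z_β)² · (σ₁² + σ₂²) / δ²
  = (2.576 + 1.282)² · (2·15² = 450) / 5.8²
  = 14.8842 · 450 / 33.64
  = 199.10
Round up → n = 200 per group.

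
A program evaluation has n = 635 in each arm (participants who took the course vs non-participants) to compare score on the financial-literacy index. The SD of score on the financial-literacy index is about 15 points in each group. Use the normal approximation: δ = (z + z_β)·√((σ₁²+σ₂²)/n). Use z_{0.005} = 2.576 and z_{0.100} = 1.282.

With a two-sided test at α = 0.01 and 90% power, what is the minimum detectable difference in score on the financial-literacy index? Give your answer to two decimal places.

Minimum detectable difference ≈ 3.25 points

δ = (z_{α/2} + z_β) · √((σ₁²+σ₂²)/n)
  = (2.576 + 1.282) · √(450/635)
  = 3.858 · √0.70866
  = 3.858 · 0.8418
  = 3.2477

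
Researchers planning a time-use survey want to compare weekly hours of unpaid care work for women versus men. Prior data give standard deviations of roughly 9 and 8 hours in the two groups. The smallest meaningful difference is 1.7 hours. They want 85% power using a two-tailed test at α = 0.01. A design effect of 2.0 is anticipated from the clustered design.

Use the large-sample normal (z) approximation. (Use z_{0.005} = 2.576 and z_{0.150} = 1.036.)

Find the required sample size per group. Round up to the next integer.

n = 1310 per group

n = (z_{α/2} + z_β)² · (σ₁² + σ₂²) / δ²
  = (2.576 + 1.036)² · (9² + 8² = 145) / 1.7²
  = 13.0465 · 145 / 2.89
  = 654.58
Design effect: 2.0 × 654.58 = 1309.17.
Round up → n = 1310 per group.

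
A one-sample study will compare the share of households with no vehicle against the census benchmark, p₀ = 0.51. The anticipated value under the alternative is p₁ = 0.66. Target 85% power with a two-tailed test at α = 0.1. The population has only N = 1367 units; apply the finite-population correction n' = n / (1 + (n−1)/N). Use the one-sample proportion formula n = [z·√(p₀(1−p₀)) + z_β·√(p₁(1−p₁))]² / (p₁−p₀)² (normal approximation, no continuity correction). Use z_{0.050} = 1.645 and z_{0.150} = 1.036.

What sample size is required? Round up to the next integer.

n = [z_{α/2}·√(p₀q₀) + z_β·√(p₁q₁)]² / (p₁ − p₀)²
  = [1.645·√(0.51·0.49) + 1.036·√(0.66·0.34)]² / (0.15)²
  = [1.645·0.4999 + 1.036·0.4737]² / 0.0225
  = [1.3131]² / 0.0225
  = 76.63
Finite-population correction (N = 1367): 76.63 / (1 + (76.63 − 1)/1367) = 72.61.
Round up → n = 73.

n = 73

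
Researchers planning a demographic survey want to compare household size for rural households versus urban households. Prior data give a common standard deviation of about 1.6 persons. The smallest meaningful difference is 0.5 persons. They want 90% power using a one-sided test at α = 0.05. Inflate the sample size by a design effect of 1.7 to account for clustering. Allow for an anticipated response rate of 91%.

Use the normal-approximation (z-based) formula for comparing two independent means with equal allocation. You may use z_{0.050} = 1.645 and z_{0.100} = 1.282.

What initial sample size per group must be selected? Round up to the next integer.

n = (z_α + z_β)² · (σ₁² + σ₂²) / δ²
  = (1.645 + 1.282)² · (2·1.6² = 5.12) / 0.5²
  = 8.5673 · 5.12 / 0.25
  = 175.46
Design effect: 1.7 × 175.46 = 298.28.
Adjust for 91% response: 298.28 / 0.91 = 327.78.
Round up → n = 328 per group.

n = 328 per group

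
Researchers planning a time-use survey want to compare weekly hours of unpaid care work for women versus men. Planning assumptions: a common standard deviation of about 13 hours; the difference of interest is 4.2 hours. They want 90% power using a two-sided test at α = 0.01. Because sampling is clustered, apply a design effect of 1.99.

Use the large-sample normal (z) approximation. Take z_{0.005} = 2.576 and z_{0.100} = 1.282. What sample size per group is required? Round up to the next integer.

n = 568 per group

n = (z_{α/2} + z_β)² · (σ₁² + σ₂²) / δ²
  = (2.576 + 1.282)² · (2·13² = 338) / 4.2²
  = 14.8842 · 338 / 17.64
  = 285.20
Design effect: 1.99 × 285.20 = 567.54.
Round up → n = 568 per group.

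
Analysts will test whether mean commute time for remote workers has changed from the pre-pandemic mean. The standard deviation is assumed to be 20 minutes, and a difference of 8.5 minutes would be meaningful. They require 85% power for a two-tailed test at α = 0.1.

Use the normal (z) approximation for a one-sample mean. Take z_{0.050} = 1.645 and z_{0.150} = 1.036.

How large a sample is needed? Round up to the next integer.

n = (z_{α/2} + z_β)² · σ² / δ²
  = (1.645 + 1.036)² · 20² / 8.5²
  = 7.1878 · 400 / 72.25
  = 39.79
Round up → n = 40.

n = 40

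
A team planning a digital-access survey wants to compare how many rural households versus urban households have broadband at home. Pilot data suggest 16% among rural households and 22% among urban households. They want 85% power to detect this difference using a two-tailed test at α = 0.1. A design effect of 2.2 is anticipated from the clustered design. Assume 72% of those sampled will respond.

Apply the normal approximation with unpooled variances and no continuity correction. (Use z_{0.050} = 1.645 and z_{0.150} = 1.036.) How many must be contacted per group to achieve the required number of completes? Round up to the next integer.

n = (z_{α/2} + z_β)² · [p₁(1−p₁) + p₂(1−p₂)] / (p₁ − p₂)²
  = (1.645 + 1.036)² · (0.16·0.84 + 0.22·0.78) / (-0.06)²
  = (2.681)² · (0.1344 + 0.1716) / 0.0036
  = 7.1878 · 0.3060 / 0.0036
  = 610.96
Design effect: 2.2 × 610.96 = 1344.11.
Adjust for 72% response: 1344.11 / 0.72 = 1866.82.
Round up → n = 1867 per group.

n = 1867 per group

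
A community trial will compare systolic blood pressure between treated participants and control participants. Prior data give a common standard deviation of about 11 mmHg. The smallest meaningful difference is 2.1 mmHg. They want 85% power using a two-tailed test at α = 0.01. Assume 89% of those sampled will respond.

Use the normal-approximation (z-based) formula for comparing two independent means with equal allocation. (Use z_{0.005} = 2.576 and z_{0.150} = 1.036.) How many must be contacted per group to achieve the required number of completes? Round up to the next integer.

n = 805 per group

n = (z_{α/2} + z_β)² · (σ₁² + σ₂²) / δ²
  = (2.576 + 1.036)² · (2·11² = 242) / 2.1²
  = 13.0465 · 242 / 4.41
  = 715.93
Adjust for 89% response: 715.93 / 0.89 = 804.42.
Round up → n = 805 per group.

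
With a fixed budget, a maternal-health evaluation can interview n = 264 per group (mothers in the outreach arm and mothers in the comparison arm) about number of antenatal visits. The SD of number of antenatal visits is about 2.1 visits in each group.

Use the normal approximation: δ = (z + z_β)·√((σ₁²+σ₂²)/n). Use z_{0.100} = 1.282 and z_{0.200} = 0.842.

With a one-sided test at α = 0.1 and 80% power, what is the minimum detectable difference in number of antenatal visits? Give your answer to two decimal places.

δ = (z_α + z_β) · √((σ₁²+σ₂²)/n)
  = (1.282 + 0.842) · √(8.82/264)
  = 2.124 · √0.03341
  = 2.124 · 0.1828
  = 0.3882

Minimum detectable difference ≈ 0.39 visits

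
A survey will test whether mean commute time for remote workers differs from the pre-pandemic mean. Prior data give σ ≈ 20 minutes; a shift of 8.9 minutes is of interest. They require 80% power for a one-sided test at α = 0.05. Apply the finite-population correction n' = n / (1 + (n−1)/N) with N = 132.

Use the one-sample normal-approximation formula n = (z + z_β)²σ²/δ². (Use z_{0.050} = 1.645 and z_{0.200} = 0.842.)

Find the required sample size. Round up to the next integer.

n = (z_α + z_β)² · σ² / δ²
  = (1.645 + 0.842)² · 20² / 8.9²
  = 6.1852 · 400 / 79.21
  = 31.23
Finite-population correction (N = 132): 31.23 / (1 + (31.23 − 1)/132) = 25.41.
Round up → n = 26.

n = 26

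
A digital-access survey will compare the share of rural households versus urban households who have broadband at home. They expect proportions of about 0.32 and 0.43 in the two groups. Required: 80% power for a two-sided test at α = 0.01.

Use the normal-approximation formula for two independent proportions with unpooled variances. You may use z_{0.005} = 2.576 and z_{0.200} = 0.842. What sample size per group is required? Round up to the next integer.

n = (z_{α/2} + z_β)² · [p₁(1−p₁) + p₂(1−p₂)] / (p₁ − p₂)²
  = (2.576 + 0.842)² · (0.32·0.68 + 0.43·0.57) / (-0.11)²
  = (3.418)² · (0.2176 + 0.2451) / 0.0121
  = 11.6827 · 0.4627 / 0.0121
  = 446.74
Round up → n = 447 per group.

n = 447 per group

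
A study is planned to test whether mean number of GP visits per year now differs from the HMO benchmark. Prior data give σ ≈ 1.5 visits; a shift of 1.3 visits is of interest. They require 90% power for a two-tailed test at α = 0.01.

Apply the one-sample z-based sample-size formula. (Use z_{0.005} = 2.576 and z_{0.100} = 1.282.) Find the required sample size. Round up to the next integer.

n = 20

n = (z_{α/2} + z_β)² · σ² / δ²
  = (2.576 + 1.282)² · 1.5² / 1.3²
  = 14.8842 · 2.25 / 1.69
  = 19.82
Round up → n = 20.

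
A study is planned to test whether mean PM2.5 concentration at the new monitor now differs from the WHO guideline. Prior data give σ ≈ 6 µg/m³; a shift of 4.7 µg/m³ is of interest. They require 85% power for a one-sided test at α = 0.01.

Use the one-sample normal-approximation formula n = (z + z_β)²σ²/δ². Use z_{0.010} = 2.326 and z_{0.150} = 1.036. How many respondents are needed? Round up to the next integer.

n = (z_α + z_β)² · σ² / δ²
  = (2.326 + 1.036)² · 6² / 4.7²
  = 11.3030 · 36 / 22.09
  = 18.42
Round up → n = 19.

n = 19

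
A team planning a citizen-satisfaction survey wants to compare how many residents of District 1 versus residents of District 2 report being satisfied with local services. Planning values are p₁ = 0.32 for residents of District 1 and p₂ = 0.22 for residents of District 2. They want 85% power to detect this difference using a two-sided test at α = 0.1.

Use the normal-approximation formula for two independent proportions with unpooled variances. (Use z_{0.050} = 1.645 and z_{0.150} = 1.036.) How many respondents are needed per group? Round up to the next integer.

n = 280 per group

n = (z_{α/2} + z_β)² · [p₁(1−p₁) + p₂(1−p₂)] / (p₁ − p₂)²
  = (1.645 + 1.036)² · (0.32·0.68 + 0.22·0.78) / (0.10)²
  = (2.681)² · (0.2176 + 0.1716) / 0.0100
  = 7.1878 · 0.3892 / 0.0100
  = 279.75
Round up → n = 280 per group.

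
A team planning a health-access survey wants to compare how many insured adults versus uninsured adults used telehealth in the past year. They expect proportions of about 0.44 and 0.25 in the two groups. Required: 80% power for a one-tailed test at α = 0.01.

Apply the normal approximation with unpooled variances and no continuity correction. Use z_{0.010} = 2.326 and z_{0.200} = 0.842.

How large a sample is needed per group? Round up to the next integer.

n = 121 per group

n = (z_α + z_β)² · [p₁(1−p₁) + p₂(1−p₂)] / (p₁ − p₂)²
  = (2.326 + 0.842)² · (0.44·0.56 + 0.25·0.75) / (0.19)²
  = (3.168)² · (0.2464 + 0.1875) / 0.0361
  = 10.0362 · 0.4339 / 0.0361
  = 120.63
Round up → n = 121 per group.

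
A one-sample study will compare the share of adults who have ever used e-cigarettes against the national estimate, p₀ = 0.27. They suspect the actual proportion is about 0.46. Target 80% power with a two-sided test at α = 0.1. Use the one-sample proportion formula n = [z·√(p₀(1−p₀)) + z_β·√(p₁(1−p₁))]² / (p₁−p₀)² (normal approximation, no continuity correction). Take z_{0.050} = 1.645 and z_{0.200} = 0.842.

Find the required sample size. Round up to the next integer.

n = 37

n = [z_{α/2}·√(p₀q₀) + z_β·√(p₁q₁)]² / (p₁ − p₀)²
  = [1.645·√(0.27·0.73) + 0.842·√(0.46·0.54)]² / (0.19)²
  = [1.645·0.4440 + 0.842·0.4984]² / 0.0361
  = [1.1500]² / 0.0361
  = 36.63
Round up → n = 37.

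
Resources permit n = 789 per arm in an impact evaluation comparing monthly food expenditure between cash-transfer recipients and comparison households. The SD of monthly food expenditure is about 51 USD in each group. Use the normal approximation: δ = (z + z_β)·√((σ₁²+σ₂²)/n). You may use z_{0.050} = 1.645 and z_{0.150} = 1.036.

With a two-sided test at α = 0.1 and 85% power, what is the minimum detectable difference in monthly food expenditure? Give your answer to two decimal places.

δ = (z_{α/2} + z_β) · √((σ₁²+σ₂²)/n)
  = (1.645 + 1.036) · √(5202/789)
  = 2.681 · √6.5932
  = 2.681 · 2.5677
  = 6.8840

Minimum detectable difference ≈ 6.88 USD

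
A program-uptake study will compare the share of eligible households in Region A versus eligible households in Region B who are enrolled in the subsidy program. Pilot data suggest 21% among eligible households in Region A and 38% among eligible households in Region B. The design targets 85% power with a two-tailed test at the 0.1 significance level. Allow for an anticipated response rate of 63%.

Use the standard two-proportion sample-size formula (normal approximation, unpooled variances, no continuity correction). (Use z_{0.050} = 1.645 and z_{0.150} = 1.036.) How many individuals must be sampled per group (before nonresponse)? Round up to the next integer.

n = (z_{α/2} + z_β)² · [p₁(1−p₁) + p₂(1−p₂)] / (p₁ − p₂)²
  = (1.645 + 1.036)² · (0.21·0.79 + 0.38·0.62) / (-0.17)²
  = (2.681)² · (0.1659 + 0.2356) / 0.0289
  = 7.1878 · 0.4015 / 0.0289
  = 99.86
Adjust for 63% response: 99.86 / 0.63 = 158.50.
Round up → n = 159 per group.

n = 159 per group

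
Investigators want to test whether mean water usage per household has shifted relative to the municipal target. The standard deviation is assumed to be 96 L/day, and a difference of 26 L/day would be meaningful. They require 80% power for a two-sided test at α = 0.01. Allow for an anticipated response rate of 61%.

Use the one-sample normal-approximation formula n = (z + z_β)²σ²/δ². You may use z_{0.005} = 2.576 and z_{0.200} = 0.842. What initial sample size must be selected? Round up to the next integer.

n = (z_{α/2} + z_β)² · σ² / δ²
  = (2.576 + 0.842)² · 96² / 26²
  = 11.6827 · 9216 / 676
  = 159.27
Adjust for 61% response: 159.27 / 0.61 = 261.10.
Round up → n = 262.

n = 262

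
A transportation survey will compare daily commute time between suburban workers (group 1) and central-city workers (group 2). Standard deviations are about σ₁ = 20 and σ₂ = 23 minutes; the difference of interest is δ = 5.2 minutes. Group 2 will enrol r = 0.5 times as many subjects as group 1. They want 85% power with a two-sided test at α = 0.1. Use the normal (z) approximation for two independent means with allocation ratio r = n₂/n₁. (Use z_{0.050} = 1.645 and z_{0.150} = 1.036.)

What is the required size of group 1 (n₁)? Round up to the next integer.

n₁ = 388

n₁ = (z_{α/2} + z_β)² · (σ₁² + σ₂²/r) / δ²
   = (1.645 + 1.036)² · (20² + 23²/0.5) / 5.2²
   = 7.1878 · (400 + 1058) / 27.04
   = 7.1878 · 1458 / 27.04
   = 387.56
Round up → n₁ = 388; n₂ = r·n₁ = 0.5 × 388 = 194.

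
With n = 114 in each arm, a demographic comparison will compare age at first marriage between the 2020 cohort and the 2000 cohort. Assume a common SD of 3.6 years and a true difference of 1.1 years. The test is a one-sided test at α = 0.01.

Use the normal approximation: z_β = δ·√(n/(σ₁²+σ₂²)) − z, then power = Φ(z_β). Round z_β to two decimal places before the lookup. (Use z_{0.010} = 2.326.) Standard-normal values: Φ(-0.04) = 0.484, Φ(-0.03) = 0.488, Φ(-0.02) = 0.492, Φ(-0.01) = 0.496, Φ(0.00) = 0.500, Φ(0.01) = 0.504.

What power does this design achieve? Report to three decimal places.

Power ≈ 0.492

z_β = δ·√(n/(σ₁²+σ₂²)) − z_α
    = 1.1 · √(114/25.92) − 2.326
    = 1.1 · 2.09718 − 2.326
    = 2.3069 − 2.326 = -0.0191 → -0.02
Power = Φ(-0.02) = 0.492.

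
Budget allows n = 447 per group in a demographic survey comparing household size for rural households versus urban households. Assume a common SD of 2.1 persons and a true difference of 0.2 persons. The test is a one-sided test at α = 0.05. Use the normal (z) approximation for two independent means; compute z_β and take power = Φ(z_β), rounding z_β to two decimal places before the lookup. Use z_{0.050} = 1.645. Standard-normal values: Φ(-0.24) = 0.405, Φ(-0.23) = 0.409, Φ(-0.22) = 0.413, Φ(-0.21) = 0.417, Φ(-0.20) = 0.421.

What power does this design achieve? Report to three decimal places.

z_β = δ·√(n/(σ₁²+σ₂²)) − z_α
    = 0.2 · √(447/8.82) − 1.645
    = 0.2 · 7.11901 − 1.645
    = 1.4238 − 1.645 = -0.2212 → -0.22
Power = Φ(-0.22) = 0.413.

Power ≈ 0.413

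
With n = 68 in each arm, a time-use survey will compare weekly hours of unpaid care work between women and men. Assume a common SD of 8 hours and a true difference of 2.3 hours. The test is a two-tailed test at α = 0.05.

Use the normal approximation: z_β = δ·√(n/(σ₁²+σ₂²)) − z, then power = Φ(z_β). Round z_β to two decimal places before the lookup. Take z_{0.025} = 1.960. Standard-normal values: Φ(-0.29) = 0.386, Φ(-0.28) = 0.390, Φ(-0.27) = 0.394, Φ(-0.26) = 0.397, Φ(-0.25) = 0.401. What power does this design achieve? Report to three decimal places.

Power ≈ 0.390

z_β = δ·√(n/(σ₁²+σ₂²)) − z_{α/2}
    = 2.3 · √(68/128) − 1.960
    = 2.3 · 0.72887 − 1.960
    = 1.6764 − 1.960 = -0.2836 → -0.28
Power = Φ(-0.28) = 0.390.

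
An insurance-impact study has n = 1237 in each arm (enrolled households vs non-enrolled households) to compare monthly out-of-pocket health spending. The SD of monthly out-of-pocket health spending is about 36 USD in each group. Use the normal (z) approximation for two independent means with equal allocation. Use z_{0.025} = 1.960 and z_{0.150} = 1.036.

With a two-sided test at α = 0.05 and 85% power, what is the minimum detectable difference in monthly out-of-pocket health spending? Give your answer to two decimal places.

Minimum detectable difference ≈ 4.34 USD

δ = (z_{α/2} + z_β) · √((σ₁²+σ₂²)/n)
  = (1.960 + 1.036) · √(2592/1237)
  = 2.996 · √2.0954
  = 2.996 · 1.4475
  = 4.3369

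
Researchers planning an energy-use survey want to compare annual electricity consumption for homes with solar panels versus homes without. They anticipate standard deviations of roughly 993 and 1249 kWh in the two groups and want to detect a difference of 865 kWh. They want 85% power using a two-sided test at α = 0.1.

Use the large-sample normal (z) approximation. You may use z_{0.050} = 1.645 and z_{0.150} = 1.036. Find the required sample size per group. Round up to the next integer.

n = 25 per group

n = (z_{α/2} + z_β)² · (σ₁² + σ₂²) / δ²
  = (1.645 + 1.036)² · (993² + 1249² = 2546050) / 865²
  = 7.1878 · 2546050 / 748225
  = 24.46
Round up → n = 25 per group.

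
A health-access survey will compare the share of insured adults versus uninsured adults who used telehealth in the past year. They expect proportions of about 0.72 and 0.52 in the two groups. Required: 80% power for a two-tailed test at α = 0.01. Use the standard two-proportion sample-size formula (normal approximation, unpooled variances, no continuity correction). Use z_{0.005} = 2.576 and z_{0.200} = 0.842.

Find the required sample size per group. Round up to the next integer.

n = 132 per group

n = (z_{α/2} + z_β)² · [p₁(1−p₁) + p₂(1−p₂)] / (p₁ − p₂)²
  = (2.576 + 0.842)² · (0.72·0.28 + 0.52·0.48) / (0.20)²
  = (3.418)² · (0.2016 + 0.2496) / 0.0400
  = 11.6827 · 0.4512 / 0.0400
  = 131.78
Round up → n = 132 per group.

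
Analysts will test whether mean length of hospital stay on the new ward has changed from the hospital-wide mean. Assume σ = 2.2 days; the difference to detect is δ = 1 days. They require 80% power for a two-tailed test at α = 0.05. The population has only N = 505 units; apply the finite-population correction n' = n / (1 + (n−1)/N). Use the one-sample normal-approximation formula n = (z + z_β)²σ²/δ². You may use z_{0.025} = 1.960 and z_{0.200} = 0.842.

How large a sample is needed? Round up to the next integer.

n = (z_{α/2} + z_β)² · σ² / δ²
  = (1.960 + 0.842)² · 2.2² / 1²
  = 7.8512 · 4.84 / 1
  = 38.00
Finite-population correction (N = 505): 38.00 / (1 + (38.00 − 1)/505) = 35.41.
Round up → n = 36.

n = 36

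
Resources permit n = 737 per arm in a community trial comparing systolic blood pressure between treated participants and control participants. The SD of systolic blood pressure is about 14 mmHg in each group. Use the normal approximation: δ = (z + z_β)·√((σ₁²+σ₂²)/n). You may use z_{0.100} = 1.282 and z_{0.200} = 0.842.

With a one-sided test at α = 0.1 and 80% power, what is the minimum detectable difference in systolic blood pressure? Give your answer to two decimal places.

δ = (z_α + z_β) · √((σ₁²+σ₂²)/n)
  = (1.282 + 0.842) · √(392/737)
  = 2.124 · √0.53189
  = 2.124 · 0.7293
  = 1.5490

Minimum detectable difference ≈ 1.55 mmHg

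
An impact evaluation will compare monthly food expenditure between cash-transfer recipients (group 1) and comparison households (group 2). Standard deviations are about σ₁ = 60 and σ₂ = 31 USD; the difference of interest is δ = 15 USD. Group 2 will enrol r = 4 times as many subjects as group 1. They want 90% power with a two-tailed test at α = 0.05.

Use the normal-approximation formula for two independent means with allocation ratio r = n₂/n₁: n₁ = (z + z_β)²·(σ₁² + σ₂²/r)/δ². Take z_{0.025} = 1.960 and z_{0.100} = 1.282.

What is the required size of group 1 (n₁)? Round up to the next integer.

n₁ = (z_{α/2} + z_β)² · (σ₁² + σ₂²/r) / δ²
   = (1.960 + 1.282)² · (60² + 31²/4) / 15²
   = 10.5106 · (3600 + 240.25) / 225
   = 10.5106 · 3840.2 / 225
   = 179.39
Round up → n₁ = 180; n₂ = r·n₁ = 4 × 180 = 720.

n₁ = 180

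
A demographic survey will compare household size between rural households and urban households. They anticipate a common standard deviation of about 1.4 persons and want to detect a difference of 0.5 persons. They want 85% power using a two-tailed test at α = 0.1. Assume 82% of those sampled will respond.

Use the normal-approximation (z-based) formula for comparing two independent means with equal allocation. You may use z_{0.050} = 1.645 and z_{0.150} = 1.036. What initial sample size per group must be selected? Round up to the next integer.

n = 138 per group

n = (z_{α/2} + z_β)² · (σ₁² + σ₂²) / δ²
  = (1.645 + 1.036)² · (2·1.4² = 3.92) / 0.5²
  = 7.1878 · 3.92 / 0.25
  = 112.70
Adjust for 82% response: 112.70 / 0.82 = 137.44.
Round up → n = 138 per group.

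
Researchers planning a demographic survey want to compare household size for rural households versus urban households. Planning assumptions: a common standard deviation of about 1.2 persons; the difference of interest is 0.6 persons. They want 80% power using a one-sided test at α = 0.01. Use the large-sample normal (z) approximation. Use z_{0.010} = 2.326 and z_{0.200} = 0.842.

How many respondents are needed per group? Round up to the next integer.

n = (z_α + z_β)² · (σ₁² + σ₂²) / δ²
  = (2.326 + 0.842)² · (2·1.2² = 2.88) / 0.6²
  = 10.0362 · 2.88 / 0.36
  = 80.29
Round up → n = 81 per group.

n = 81 per group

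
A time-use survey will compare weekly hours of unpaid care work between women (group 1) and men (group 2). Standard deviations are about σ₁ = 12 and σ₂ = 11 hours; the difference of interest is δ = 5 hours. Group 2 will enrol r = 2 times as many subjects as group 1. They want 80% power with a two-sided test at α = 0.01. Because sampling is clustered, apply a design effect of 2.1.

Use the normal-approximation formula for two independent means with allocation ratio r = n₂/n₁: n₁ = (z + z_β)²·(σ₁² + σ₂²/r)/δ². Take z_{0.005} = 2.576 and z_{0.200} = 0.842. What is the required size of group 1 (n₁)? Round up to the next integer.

n₁ = (z_{α/2} + z_β)² · (σ₁² + σ₂²/r) / δ²
   = (2.576 + 0.842)² · (12² + 11²/2) / 5²
   = 11.6827 · (144 + 60.5) / 25
   = 11.6827 · 204.5 / 25
   = 95.56
Design effect: 2.1 × 95.56 = 200.69.
Round up → n₁ = 201; n₂ = r·n₁ = 2 × 201 = 402.

n₁ = 201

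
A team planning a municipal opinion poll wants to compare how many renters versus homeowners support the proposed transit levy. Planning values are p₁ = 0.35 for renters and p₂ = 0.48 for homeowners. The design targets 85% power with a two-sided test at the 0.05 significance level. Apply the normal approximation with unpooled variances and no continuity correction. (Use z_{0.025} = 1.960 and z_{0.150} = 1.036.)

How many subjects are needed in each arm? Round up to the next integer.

n = (z_{α/2} + z_β)² · [p₁(1−p₁) + p₂(1−p₂)] / (p₁ − p₂)²
  = (1.960 + 1.036)² · (0.35·0.65 + 0.48·0.52) / (-0.13)²
  = (2.996)² · (0.2275 + 0.2496) / 0.0169
  = 8.9760 · 0.4771 / 0.0169
  = 253.40
Round up → n = 254 per group.

n = 254 per group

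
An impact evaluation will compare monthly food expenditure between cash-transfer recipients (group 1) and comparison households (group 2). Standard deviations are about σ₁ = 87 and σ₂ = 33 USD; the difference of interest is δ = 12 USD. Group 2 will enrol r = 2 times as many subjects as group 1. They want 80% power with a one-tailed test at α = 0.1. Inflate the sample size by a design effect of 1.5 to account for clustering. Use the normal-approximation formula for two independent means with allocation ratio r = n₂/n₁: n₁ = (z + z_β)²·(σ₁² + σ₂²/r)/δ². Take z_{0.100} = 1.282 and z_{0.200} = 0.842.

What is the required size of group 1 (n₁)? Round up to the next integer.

n₁ = 382

n₁ = (z_α + z_β)² · (σ₁² + σ₂²/r) / δ²
   = (1.282 + 0.842)² · (87² + 33²/2) / 12²
   = 4.5114 · (7569 + 544.5) / 144
   = 4.5114 · 8113.5 / 144
   = 254.19
Design effect: 1.5 × 254.19 = 381.28.
Round up → n₁ = 382; n₂ = r·n₁ = 2 × 382 = 764.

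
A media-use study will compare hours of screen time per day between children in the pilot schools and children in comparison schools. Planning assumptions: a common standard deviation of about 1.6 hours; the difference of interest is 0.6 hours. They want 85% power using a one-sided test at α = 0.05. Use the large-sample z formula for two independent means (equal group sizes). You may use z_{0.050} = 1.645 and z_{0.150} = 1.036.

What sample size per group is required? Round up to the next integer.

n = 103 per group

n = (z_α + z_β)² · (σ₁² + σ₂²) / δ²
  = (1.645 + 1.036)² · (2·1.6² = 5.12) / 0.6²
  = 7.1878 · 5.12 / 0.36
  = 102.23
Round up → n = 103 per group.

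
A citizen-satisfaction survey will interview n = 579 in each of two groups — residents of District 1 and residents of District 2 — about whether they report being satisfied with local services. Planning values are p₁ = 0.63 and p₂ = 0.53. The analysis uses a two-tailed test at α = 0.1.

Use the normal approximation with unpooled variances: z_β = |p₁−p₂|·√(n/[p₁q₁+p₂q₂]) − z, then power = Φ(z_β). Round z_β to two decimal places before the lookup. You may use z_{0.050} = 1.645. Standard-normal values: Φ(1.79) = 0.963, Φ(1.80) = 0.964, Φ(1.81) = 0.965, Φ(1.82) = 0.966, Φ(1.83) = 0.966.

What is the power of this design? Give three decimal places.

z_β = |p₁−p₂|·√(n/[p₁q₁+p₂q₂]) − z_{α/2}
    = 0.10 · √(579/0.4822) − 1.645
    = 0.10 · 34.6518 − 1.645
    = 3.4652 − 1.645 = 1.8202 → 1.82
Power = Φ(1.82) = 0.966.

Power ≈ 0.966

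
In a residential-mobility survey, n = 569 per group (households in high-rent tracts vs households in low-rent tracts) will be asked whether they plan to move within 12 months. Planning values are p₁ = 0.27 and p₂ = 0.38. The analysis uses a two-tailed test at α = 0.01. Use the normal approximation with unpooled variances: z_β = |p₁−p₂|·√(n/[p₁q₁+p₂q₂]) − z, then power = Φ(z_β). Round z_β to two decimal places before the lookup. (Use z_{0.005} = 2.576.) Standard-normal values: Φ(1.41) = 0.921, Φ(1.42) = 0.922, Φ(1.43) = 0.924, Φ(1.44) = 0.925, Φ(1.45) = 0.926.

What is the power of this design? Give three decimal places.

Power ≈ 0.921

z_β = |p₁−p₂|·√(n/[p₁q₁+p₂q₂]) − z_{α/2}
    = 0.11 · √(569/0.4327) − 2.576
    = 0.11 · 36.2629 − 2.576
    = 3.9889 − 2.576 = 1.4129 → 1.41
Power = Φ(1.41) = 0.921.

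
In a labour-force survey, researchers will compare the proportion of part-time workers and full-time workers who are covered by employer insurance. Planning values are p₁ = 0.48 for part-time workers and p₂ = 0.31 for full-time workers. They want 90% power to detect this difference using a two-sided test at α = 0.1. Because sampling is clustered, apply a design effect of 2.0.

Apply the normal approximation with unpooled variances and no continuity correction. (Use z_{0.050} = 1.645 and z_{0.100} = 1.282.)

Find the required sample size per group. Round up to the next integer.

n = 275 per group

n = (z_{α/2} + z_β)² · [p₁(1−p₁) + p₂(1−p₂)] / (p₁ − p₂)²
  = (1.645 + 1.282)² · (0.48·0.52 + 0.31·0.69) / (0.17)²
  = (2.927)² · (0.2496 + 0.2139) / 0.0289
  = 8.5673 · 0.4635 / 0.0289
  = 137.40
Design effect: 2.0 × 137.40 = 274.81.
Round up → n = 275 per group.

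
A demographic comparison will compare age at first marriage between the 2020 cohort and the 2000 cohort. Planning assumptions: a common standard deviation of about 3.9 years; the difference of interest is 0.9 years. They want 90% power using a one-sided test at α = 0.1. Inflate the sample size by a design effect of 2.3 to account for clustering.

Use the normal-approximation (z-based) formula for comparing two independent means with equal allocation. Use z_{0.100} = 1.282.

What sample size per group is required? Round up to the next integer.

n = 568 per group

n = (z_α + z_β)² · (σ₁² + σ₂²) / δ²
  = (1.282 + 1.282)² · (2·3.9² = 30.42) / 0.9²
  = 6.5741 · 30.42 / 0.81
  = 246.89
Design effect: 2.3 × 246.89 = 567.86.
Round up → n = 568 per group.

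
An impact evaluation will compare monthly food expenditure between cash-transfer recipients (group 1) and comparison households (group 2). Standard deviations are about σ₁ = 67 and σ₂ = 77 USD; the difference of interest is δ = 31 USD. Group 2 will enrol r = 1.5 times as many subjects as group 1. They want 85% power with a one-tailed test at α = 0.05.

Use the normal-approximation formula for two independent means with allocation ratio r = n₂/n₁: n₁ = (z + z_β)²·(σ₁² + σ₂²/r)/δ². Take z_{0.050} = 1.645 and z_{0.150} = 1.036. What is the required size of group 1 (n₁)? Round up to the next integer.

n₁ = (z_α + z_β)² · (σ₁² + σ₂²/r) / δ²
   = (1.645 + 1.036)² · (67² + 77²/1.5) / 31²
   = 7.1878 · (4489 + 3952.7) / 961
   = 7.1878 · 8441.7 / 961
   = 63.14
Round up → n₁ = 64; n₂ = r·n₁ = 1.5 × 64 = 96.

n₁ = 64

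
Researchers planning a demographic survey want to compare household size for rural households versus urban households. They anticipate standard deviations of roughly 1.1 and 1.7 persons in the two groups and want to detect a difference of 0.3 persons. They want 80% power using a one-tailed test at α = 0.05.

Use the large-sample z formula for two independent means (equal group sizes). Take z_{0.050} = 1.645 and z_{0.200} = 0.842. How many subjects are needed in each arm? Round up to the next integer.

n = (z_α + z_β)² · (σ₁² + σ₂²) / δ²
  = (1.645 + 0.842)² · (1.1² + 1.7² = 4.1) / 0.3²
  = 6.1852 · 4.1 / 0.09
  = 281.77
Round up → n = 282 per group.

n = 282 per group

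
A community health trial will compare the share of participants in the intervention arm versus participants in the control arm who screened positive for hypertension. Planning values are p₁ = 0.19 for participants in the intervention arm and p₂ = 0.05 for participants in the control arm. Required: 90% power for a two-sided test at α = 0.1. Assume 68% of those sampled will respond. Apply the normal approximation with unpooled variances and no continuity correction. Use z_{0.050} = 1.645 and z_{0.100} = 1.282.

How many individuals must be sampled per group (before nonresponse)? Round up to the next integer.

n = 130 per group

n = (z_{α/2} + z_β)² · [p₁(1−p₁) + p₂(1−p₂)] / (p₁ − p₂)²
  = (1.645 + 1.282)² · (0.19·0.81 + 0.05·0.95) / (0.14)²
  = (2.927)² · (0.1539 + 0.0475) / 0.0196
  = 8.5673 · 0.2014 / 0.0196
  = 88.03
Adjust for 68% response: 88.03 / 0.68 = 129.46.
Round up → n = 130 per group.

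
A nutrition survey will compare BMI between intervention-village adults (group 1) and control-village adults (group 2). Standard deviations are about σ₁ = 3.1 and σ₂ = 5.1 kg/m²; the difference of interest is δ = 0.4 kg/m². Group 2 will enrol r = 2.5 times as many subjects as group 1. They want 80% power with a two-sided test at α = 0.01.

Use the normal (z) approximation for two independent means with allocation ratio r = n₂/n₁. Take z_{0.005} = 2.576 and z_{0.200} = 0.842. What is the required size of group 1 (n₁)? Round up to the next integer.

n₁ = 1462

n₁ = (z_{α/2} + z_β)² · (σ₁² + σ₂²/r) / δ²
   = (2.576 + 0.842)² · (3.1² + 5.1²/2.5) / 0.4²
   = 11.6827 · (9.61 + 10.404) / 0.16
   = 11.6827 · 20.014 / 0.16
   = 1461.36
Round up → n₁ = 1462; n₂ = r·n₁ = 2.5 × 1462 = 3655.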